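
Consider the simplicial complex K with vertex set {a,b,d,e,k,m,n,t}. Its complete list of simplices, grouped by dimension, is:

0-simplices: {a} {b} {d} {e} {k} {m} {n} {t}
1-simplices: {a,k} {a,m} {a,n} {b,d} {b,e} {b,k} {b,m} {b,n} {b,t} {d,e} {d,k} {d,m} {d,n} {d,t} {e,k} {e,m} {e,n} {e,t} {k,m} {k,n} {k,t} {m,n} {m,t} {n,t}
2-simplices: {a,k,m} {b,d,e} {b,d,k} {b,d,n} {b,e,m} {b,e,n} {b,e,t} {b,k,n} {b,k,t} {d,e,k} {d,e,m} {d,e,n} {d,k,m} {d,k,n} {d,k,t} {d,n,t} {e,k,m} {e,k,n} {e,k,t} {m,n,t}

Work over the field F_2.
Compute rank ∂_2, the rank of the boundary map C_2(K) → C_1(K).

rank∂_2=15

n_0=8 n_1=24 n_2=20  [Z2]
∂1: piv[ak,am,an,bd,be,bk,bt] rk=7  ker:bm,bn,de,dk,dm,dn,dt,ek,em,en,et,km,kn,kt,mn,mt,nt
∂2: piv[akm,bde,bdk,bdn,bem,ben,bet,bkn,bkt,dek,dem,dkm,dkt,dnt,mnt] rk=15  ker:den,dkn,ekm,ekn,ekt
rk∂_2=15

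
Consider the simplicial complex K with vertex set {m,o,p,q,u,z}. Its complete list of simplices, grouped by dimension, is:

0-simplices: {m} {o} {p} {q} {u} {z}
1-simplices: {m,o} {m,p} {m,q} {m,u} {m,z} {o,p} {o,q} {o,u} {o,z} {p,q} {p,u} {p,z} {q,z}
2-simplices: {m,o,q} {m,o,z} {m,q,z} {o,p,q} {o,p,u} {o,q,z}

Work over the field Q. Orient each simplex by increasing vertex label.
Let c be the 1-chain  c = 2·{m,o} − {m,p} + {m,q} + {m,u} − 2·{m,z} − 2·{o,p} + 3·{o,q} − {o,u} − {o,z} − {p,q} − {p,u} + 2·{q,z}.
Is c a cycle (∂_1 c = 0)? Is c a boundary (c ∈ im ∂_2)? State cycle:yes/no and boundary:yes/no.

n_0=6 n_1=13 n_2=6  [Q]
∂1: piv[mo,mp,mq,mu,mz] rk=5  ker:op,oq,ou,oz,pq,pu,pz,qz
∂2: piv[moq,moz,mqz,opq,opu] rk=5  ker:oqz
∂1c = −{m} + 3·{o} − {p} + {q} − {u} − {z}

cycle:no boundary:no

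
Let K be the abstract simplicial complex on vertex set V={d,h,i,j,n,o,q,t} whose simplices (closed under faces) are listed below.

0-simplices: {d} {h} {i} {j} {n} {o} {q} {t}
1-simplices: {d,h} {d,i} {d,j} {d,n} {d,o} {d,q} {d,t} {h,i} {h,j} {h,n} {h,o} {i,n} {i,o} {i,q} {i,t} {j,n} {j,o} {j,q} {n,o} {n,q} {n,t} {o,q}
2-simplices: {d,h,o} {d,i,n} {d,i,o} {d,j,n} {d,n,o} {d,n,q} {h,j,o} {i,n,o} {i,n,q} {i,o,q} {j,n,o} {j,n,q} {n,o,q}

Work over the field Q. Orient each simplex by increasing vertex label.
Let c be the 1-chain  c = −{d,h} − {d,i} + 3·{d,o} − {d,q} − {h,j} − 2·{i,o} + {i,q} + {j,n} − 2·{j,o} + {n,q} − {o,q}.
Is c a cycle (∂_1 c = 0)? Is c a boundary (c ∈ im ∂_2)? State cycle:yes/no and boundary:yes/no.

n_0=8 n_1=22 n_2=13  [Q]
∂1: piv[dh,di,dj,dn,do,dq,dt] rk=7  ker:hi,hj,hn,ho,in,io,iq,it,jn,jo,jq,no,nq,nt,oq
∂2: piv[dho,din,dio,djn,dno,dnq,hjo,inq,ioq,jno,jnq] rk=11  ker:ino,noq
∂1c = 0
c vs im∂2: reduces to 0 ⇒ boundary

cycle:yes boundary:yes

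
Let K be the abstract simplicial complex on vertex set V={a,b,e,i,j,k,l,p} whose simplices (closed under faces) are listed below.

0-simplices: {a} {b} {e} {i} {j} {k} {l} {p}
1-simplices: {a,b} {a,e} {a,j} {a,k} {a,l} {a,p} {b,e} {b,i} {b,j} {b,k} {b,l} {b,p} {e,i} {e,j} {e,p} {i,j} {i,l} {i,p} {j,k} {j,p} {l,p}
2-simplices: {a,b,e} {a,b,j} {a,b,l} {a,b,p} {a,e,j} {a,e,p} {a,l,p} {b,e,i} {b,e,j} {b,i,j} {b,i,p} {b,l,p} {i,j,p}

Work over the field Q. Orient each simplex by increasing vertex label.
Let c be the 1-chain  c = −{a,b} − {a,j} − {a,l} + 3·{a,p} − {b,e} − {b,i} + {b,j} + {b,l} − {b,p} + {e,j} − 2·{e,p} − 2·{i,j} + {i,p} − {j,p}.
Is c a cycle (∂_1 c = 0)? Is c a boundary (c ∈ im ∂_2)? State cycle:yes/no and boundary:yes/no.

cycle:yes boundary:yes

n_0=8 n_1=21 n_2=13  [Q]
∂1: piv[ab,ae,aj,ak,al,ap,bi] rk=7  ker:be,bj,bk,bl,bp,ei,ej,ep,ij,il,ip,jk,jp,lp
∂2: piv[abe,abj,abl,abp,aej,aep,alp,bei,bij,bip,ijp] rk=11  ker:bej,blp
∂1c = 0
c vs im∂2: reduces to 0 ⇒ boundary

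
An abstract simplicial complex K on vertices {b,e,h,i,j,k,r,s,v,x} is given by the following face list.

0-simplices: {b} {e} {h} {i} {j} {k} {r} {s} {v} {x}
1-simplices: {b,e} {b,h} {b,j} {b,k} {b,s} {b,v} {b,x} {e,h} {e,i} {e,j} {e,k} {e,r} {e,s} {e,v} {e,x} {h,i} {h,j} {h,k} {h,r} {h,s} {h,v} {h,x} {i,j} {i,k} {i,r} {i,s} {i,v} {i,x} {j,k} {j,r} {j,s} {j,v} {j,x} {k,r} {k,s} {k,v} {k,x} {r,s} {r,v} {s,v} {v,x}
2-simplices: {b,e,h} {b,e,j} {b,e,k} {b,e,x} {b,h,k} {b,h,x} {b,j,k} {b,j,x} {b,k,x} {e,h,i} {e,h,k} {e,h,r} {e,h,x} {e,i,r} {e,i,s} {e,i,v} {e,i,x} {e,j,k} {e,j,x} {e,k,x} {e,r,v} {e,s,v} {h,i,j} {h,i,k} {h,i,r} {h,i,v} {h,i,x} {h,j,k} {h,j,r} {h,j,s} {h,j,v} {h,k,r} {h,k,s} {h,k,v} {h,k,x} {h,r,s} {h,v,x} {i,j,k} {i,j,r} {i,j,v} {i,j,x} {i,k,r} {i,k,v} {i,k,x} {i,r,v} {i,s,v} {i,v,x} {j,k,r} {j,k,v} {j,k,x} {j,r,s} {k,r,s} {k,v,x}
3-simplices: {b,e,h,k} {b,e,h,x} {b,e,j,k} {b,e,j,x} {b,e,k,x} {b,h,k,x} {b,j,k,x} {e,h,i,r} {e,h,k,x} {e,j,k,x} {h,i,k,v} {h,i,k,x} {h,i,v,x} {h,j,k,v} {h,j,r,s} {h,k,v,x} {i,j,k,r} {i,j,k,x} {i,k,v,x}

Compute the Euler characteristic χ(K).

χ(K)=3

n_0=10 n_1=41 n_2=53 n_3=19
χ=+10−41+53−19=3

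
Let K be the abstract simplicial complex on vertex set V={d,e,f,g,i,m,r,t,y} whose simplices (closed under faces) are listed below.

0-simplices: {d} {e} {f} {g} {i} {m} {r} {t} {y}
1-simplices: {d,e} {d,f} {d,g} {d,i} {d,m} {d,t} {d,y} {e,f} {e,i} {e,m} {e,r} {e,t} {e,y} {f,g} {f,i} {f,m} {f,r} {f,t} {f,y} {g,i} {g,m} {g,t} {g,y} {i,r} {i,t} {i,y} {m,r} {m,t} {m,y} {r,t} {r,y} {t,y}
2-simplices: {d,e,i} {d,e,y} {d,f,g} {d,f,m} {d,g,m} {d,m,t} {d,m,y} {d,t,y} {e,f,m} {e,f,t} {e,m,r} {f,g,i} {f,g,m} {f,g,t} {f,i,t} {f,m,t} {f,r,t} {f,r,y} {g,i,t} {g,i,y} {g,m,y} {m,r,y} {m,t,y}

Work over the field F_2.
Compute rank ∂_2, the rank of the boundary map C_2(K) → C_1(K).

n_0=9 n_1=32 n_2=23  [Z2]
∂1: piv[de,df,dg,di,dm,dt,dy,er] rk=8  ker:ef,ei,em,et,ey,fg,fi,fm,fr,ft,fy,gi,gm,gt,gy,ir,it,iy,mr,mt,my,rt,ry,ty
∂2: piv[dei,dey,dfg,dfm,dgm,dmt,dmy,dty,efm,eft,emr,fgi,fgt,fit,fmt,frt,fry,giy,gmy,mry] rk=20  ker:fgm,git,mty
rk∂_2=20

rank∂_2=20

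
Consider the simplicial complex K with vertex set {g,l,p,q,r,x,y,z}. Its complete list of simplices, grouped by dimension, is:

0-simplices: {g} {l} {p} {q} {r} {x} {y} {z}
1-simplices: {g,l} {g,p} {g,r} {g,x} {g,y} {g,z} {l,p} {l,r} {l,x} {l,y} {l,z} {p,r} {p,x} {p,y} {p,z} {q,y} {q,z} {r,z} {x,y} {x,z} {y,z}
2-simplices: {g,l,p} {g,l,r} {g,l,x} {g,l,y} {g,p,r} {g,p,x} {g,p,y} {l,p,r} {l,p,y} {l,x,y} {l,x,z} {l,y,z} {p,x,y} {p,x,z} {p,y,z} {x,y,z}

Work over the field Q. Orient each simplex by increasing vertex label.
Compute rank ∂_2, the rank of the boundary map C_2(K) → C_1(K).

n_0=8 n_1=21 n_2=16  [Q]
∂1: piv[gl,gp,gr,gx,gy,gz,qy] rk=7  ker:lp,lr,lx,ly,lz,pr,px,py,pz,qz,rz,xy,xz,yz
∂2: piv[glp,glr,glx,gly,gpr,gpx,gpy,lxy,lxz,lyz,pxz] rk=11  ker:lpr,lpy,pxy,pyz,xyz
rk∂_2=11

rank∂_2=11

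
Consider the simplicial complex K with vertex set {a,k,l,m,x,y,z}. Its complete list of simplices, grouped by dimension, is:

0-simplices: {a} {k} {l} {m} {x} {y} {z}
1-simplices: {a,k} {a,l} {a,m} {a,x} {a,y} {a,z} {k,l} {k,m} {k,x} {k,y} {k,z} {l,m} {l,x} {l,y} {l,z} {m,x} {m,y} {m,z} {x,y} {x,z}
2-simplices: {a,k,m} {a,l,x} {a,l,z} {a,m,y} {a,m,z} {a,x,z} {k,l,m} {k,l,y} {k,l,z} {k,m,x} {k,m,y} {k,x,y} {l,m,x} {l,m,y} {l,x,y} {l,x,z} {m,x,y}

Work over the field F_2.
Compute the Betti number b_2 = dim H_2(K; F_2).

n_0=7 n_1=20 n_2=17  [Z2]
∂1: piv[ak,al,am,ax,ay,az] rk=6  ker:kl,km,kx,ky,kz,lm,lx,ly,lz,mx,my,mz,xy,xz
∂2: piv[akm,alx,alz,amy,amz,axz,klm,kly,klz,kmx,kmy,kxy,lmx] rk=13  ker:lmy,lxy,lxz,mxy
b_2=(17−13)−0=4

b_2=4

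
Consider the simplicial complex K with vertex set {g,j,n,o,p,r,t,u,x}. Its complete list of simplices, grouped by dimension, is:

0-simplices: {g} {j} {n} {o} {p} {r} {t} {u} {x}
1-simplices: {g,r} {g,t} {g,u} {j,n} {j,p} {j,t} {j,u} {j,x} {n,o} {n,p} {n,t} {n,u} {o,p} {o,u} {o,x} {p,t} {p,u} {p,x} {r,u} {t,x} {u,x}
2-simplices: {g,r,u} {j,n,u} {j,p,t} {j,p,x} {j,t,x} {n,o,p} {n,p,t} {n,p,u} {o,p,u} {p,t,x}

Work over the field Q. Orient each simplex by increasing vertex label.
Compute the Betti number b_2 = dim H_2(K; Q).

n_0=9 n_1=21 n_2=10  [Q]
∂1: piv[gr,gt,gu,jn,jp,jt,jx,no] rk=8  ker:ju,np,nt,nu,op,ou,ox,pt,pu,px,ru,tx,ux
∂2: piv[gru,jnu,jpt,jpx,jtx,nop,npt,npu,opu] rk=9  ker:ptx
b_2=(10−9)−0=1

b_2=1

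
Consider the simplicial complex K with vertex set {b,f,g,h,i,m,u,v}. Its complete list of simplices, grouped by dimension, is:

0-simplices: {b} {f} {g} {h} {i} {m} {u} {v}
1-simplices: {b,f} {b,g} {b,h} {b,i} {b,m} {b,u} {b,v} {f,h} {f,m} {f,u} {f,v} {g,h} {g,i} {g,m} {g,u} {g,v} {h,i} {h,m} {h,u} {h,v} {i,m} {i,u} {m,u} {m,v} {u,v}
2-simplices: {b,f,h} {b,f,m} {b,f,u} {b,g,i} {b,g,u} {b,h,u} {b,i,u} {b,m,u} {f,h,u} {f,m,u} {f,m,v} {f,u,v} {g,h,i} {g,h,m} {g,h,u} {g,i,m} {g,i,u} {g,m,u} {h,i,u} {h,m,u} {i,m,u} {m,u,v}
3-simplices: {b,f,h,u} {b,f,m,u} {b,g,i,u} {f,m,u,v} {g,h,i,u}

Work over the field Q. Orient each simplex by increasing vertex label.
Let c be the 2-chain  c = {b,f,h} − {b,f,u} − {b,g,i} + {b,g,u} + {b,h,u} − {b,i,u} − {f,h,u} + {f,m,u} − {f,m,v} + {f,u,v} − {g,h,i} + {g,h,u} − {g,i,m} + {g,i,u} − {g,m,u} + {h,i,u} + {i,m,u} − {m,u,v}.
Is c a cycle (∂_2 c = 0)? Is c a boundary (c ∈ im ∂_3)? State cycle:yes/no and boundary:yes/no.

cycle:yes boundary:no

n_0=8 n_1=25 n_2=22 n_3=5  [Q]
∂1: piv[bf,bg,bh,bi,bm,bu,bv] rk=7  ker:fh,fm,fu,fv,gh,gi,gm,gu,gv,hi,hm,hu,hv,im,iu,mu,mv,uv
∂2: piv[bfh,bfm,bfu,bgi,bgu,bhu,biu,bmu,fmv,fuv,ghi,ghm,ghu,gim,gmu] rk=15  ker:fhu,fmu,giu,hiu,hmu,imu,muv
∂3: piv[bfhu,bfmu,bgiu,fmuv,ghiu] rk=5
∂2c = 0
c vs im∂3: residual ≠ 0 ⇒ not boundary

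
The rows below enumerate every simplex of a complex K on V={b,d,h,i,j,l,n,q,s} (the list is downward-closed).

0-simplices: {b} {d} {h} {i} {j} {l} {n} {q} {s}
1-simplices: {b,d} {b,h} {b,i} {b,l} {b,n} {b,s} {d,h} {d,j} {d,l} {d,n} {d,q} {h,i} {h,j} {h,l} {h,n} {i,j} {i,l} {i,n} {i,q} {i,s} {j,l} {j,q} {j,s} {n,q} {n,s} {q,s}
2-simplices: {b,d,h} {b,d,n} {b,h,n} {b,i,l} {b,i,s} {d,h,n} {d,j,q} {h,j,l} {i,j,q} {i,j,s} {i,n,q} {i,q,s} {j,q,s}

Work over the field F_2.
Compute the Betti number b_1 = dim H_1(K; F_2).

n_0=9 n_1=26 n_2=13  [Z2]
∂1: piv[bd,bh,bi,bl,bn,bs,dj,dq] rk=8  ker:dh,dl,dn,hi,hj,hl,hn,ij,il,in,iq,is,jl,jq,js,nq,ns,qs
∂2: piv[bdh,bdn,bhn,bil,bis,djq,hjl,ijq,ijs,inq,iqs] rk=11  ker:dhn,jqs
b_1=(26−8)−11=7

b_1=7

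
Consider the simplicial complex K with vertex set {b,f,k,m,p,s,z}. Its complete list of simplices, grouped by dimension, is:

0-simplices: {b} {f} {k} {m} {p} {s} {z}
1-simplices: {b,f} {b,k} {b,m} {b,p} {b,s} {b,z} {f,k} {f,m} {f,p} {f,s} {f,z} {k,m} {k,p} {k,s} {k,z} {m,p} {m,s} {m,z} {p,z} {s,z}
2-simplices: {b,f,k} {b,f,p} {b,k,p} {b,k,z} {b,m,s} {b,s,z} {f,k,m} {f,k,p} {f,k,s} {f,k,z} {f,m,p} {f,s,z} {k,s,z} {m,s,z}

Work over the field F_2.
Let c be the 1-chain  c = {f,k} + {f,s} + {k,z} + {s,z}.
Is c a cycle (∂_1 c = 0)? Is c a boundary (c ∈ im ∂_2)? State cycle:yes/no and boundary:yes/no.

cycle:yes boundary:yes

n_0=7 n_1=20 n_2=14  [Z2]
∂1: piv[bf,bk,bm,bp,bs,bz] rk=6  ker:fk,fm,fp,fs,fz,km,kp,ks,kz,mp,ms,mz,pz,sz
∂2: piv[bfk,bfp,bkp,bkz,bms,bsz,fkm,fks,fkz,fmp,fsz,msz] rk=12  ker:fkp,ksz
∂1c = 0
c vs im∂2: reduces to 0 ⇒ boundary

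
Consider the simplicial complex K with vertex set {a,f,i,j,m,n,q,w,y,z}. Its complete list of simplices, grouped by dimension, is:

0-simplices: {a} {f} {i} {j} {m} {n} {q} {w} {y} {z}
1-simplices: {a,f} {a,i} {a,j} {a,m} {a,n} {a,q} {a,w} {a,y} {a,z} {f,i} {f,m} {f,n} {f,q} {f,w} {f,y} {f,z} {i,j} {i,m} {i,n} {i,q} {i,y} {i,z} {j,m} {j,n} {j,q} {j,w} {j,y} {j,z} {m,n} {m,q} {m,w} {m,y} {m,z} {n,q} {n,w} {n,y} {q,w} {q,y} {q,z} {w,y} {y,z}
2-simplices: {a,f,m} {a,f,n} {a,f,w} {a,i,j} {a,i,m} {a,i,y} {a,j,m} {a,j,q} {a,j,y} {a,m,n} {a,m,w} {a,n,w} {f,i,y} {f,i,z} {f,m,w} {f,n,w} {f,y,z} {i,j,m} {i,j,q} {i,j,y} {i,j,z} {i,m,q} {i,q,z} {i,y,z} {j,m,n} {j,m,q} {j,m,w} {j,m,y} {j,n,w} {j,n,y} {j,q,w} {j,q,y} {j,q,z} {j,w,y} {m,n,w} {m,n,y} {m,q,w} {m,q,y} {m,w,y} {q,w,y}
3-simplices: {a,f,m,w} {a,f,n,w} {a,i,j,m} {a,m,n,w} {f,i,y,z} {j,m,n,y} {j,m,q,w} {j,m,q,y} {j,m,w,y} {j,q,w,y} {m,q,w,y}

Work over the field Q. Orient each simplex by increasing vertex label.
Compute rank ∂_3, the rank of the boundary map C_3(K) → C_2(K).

rank∂_3=10

n_0=10 n_1=41 n_2=40 n_3=11  [Q]
∂1: piv[af,ai,aj,am,an,aq,aw,ay,az] rk=9  ker:fi,fm,fn,fq,fw,fy,fz,ij,im,in,iq,iy,iz,jm,jn,jq,jw,jy,jz,mn,mq,mw,my,mz,nq,nw,ny,qw,qy,qz,wy,yz
∂2: piv[afm,afn,afw,aij,aim,aiy,ajm,ajq,ajy,amn,amw,anw,fiy,fiz,fyz,ijq,ijz,imq,iqz,jmn,jmw,jmy,jny,jqw,jqy,jwy] rk=26  ker:fmw,fnw,ijm,ijy,iyz,jmq,jnw,jqz,mnw,mny,mqw,mqy,mwy,qwy
∂3: piv[afmw,afnw,aijm,amnw,fiyz,jmny,jmqw,jmqy,jmwy,jqwy] rk=10  ker:mqwy
rk∂_3=10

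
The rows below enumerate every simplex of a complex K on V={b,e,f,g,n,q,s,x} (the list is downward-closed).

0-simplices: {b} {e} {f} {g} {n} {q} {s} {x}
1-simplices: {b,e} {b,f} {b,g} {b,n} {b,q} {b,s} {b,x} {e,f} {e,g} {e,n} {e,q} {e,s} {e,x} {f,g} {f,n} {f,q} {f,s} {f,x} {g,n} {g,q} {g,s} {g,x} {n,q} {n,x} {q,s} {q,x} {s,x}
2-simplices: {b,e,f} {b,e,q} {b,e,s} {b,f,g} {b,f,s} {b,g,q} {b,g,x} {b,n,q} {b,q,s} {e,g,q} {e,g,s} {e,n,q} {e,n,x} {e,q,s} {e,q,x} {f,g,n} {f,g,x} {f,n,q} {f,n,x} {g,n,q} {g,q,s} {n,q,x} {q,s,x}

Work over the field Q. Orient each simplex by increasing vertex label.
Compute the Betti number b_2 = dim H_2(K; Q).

n_0=8 n_1=27 n_2=23  [Q]
∂1: piv[be,bf,bg,bn,bq,bs,bx] rk=7  ker:ef,eg,en,eq,es,ex,fg,fn,fq,fs,fx,gn,gq,gs,gx,nq,nx,qs,qx,sx
∂2: piv[bef,beq,bes,bfg,bfs,bgq,bgx,bnq,bqs,egq,egs,enq,enx,eqx,fgn,fgx,fnq,fnx,gnq,qsx] rk=20  ker:eqs,gqs,nqx
b_2=(23−20)−0=3

b_2=3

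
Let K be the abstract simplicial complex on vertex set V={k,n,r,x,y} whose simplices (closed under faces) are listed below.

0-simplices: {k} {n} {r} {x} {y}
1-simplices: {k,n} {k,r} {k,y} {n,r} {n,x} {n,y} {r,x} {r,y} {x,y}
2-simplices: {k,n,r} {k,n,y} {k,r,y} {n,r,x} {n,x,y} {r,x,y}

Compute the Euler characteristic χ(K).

n_0=5 n_1=9 n_2=6
χ=+5−9+6=2

χ(K)=2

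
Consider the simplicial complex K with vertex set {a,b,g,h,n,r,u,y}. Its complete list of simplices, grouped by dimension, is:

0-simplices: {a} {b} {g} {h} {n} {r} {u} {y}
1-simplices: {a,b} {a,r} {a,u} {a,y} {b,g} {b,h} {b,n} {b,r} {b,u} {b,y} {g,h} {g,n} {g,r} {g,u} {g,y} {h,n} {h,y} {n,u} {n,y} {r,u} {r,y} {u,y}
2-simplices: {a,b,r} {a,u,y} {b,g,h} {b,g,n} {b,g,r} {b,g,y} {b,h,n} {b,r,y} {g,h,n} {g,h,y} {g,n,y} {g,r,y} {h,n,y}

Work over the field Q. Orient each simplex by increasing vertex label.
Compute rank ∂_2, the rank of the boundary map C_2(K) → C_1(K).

n_0=8 n_1=22 n_2=13  [Q]
∂1: piv[ab,ar,au,ay,bg,bh,bn] rk=7  ker:br,bu,by,gh,gn,gr,gu,gy,hn,hy,nu,ny,ru,ry,uy
∂2: piv[abr,auy,bgh,bgn,bgr,bgy,bhn,bry,ghy,gny] rk=10  ker:ghn,gry,hny
rk∂_2=10

rank∂_2=10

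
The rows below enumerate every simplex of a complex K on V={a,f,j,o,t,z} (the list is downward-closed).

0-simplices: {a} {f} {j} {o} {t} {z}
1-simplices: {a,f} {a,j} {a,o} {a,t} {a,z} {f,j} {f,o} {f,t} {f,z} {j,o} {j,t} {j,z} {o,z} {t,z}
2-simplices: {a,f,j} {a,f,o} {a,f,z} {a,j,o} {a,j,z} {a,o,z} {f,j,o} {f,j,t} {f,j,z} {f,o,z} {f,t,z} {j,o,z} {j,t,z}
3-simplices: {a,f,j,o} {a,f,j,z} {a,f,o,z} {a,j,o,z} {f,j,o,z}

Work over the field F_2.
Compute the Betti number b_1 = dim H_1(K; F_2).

n_0=6 n_1=14 n_2=13 n_3=5  [Z2]
∂1: piv[af,aj,ao,at,az] rk=5  ker:fj,fo,ft,fz,jo,jt,jz,oz,tz
∂2: piv[afj,afo,afz,ajo,ajz,aoz,fjt,ftz] rk=8  ker:fjo,fjz,foz,joz,jtz
∂3: piv[afjo,afjz,afoz,ajoz] rk=4  ker:fjoz
b_1=(14−5)−8=1

b_1=1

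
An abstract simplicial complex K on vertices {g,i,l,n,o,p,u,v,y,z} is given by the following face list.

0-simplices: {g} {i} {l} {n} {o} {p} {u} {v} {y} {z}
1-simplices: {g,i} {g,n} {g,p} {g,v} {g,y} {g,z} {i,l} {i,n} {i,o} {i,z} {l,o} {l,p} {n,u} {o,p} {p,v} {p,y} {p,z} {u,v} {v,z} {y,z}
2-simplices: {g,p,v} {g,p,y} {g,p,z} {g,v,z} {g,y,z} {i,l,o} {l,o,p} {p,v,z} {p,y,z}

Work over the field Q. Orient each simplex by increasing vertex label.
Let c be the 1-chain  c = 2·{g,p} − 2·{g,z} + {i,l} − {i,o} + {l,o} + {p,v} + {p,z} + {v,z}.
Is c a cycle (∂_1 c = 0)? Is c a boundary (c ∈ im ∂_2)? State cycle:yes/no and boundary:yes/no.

n_0=10 n_1=20 n_2=9  [Q]
∂1: piv[gi,gn,gp,gv,gy,gz,il,io,nu] rk=9  ker:in,iz,lo,lp,op,pv,py,pz,uv,vz,yz
∂2: piv[gpv,gpy,gpz,gvz,gyz,ilo,lop] rk=7  ker:pvz,pyz
∂1c = 0
c vs im∂2: reduces to 0 ⇒ boundary

cycle:yes boundary:yes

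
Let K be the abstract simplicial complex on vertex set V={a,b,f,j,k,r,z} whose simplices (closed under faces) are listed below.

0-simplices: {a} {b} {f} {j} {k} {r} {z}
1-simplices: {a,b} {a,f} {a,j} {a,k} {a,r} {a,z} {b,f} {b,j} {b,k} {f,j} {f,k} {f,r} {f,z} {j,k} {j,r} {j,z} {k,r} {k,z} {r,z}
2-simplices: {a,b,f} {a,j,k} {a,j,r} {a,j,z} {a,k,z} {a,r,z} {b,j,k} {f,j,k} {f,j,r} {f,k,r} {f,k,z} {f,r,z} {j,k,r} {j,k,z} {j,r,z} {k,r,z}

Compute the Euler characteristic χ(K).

n_0=7 n_1=19 n_2=16
χ=+7−19+16=4

χ(K)=4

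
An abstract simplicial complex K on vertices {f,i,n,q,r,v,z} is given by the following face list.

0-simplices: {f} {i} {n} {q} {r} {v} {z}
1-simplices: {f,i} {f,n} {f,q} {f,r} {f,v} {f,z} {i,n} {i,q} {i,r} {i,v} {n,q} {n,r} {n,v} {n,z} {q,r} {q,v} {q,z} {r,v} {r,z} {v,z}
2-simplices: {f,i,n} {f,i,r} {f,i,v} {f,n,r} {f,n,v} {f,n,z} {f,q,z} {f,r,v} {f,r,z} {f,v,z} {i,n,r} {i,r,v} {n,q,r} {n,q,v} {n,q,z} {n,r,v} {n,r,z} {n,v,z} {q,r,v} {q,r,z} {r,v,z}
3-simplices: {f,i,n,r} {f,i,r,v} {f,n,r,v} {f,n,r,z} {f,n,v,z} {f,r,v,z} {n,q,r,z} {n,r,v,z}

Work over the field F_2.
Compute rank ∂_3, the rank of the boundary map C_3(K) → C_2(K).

n_0=7 n_1=20 n_2=21 n_3=8  [Z2]
∂1: piv[fi,fn,fq,fr,fv,fz] rk=6  ker:in,iq,ir,iv,nq,nr,nv,nz,qr,qv,qz,rv,rz,vz
∂2: piv[fin,fir,fiv,fnr,fnv,fnz,fqz,frv,frz,fvz,nqr,nqv,nqz] rk=13  ker:inr,irv,nrv,nrz,nvz,qrv,qrz,rvz
∂3: piv[finr,firv,fnrv,fnrz,fnvz,frvz,nqrz] rk=7  ker:nrvz
rk∂_3=7

rank∂_3=7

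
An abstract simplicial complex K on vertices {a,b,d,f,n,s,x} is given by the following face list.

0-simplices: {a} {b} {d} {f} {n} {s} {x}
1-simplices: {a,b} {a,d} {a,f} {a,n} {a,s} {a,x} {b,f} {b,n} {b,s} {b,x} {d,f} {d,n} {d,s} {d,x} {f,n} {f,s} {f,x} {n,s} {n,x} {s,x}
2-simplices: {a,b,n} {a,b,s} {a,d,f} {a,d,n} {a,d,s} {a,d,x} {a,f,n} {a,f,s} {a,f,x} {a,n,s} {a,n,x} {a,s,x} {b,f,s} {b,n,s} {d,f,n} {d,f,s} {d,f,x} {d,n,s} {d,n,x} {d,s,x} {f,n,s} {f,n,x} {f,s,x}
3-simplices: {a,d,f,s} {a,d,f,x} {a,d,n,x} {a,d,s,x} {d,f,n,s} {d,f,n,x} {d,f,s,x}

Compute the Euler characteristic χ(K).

n_0=7 n_1=20 n_2=23 n_3=7
χ=+7−20+23−7=3

χ(K)=3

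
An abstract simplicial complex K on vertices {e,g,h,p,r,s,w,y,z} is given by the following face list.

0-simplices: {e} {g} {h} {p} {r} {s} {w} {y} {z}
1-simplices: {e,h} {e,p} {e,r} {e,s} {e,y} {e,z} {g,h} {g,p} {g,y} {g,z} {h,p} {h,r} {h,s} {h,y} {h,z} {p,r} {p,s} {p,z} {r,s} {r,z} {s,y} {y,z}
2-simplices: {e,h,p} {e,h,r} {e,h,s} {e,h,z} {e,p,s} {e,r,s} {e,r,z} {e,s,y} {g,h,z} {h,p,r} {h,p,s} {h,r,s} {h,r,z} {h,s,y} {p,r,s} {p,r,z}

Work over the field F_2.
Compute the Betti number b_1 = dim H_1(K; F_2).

b_1=3

n_0=9 n_1=22 n_2=16  [Z2]
∂1: piv[eh,ep,er,es,ey,ez,gh] rk=7  ker:gp,gy,gz,hp,hr,hs,hy,hz,pr,ps,pz,rs,rz,sy,yz
∂2: piv[ehp,ehr,ehs,ehz,eps,ers,erz,esy,ghz,hpr,hsy,prz] rk=12  ker:hps,hrs,hrz,prs
b_1=(22−7)−12=3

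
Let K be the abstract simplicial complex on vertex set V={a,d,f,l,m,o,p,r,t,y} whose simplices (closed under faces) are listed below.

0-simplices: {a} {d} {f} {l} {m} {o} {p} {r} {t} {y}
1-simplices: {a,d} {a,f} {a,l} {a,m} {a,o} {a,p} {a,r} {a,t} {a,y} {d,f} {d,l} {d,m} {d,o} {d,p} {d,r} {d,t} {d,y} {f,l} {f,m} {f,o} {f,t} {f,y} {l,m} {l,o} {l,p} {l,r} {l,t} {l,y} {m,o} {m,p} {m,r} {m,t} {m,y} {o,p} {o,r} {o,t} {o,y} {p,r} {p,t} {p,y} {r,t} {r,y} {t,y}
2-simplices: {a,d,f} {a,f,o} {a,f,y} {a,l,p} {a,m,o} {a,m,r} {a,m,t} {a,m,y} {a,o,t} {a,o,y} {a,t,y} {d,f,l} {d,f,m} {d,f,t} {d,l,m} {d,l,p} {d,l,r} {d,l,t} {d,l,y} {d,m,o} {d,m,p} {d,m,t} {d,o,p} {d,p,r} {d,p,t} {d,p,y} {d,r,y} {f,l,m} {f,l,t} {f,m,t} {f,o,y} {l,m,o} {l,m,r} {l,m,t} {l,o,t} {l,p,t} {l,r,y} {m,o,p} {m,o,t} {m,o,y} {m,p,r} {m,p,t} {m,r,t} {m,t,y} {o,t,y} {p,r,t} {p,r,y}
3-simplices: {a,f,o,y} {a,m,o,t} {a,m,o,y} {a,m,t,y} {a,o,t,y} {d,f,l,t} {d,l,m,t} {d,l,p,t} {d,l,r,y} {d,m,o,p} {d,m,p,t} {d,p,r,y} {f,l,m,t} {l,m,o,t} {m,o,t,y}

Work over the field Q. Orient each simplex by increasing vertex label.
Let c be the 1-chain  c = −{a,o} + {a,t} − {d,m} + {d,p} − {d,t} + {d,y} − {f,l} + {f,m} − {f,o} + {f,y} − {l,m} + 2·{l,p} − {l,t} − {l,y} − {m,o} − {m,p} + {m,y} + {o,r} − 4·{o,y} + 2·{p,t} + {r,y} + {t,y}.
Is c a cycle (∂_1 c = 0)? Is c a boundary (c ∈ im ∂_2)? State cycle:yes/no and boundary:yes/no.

n_0=10 n_1=43 n_2=47 n_3=15  [Q]
∂1: piv[ad,af,al,am,ao,ap,ar,at,ay] rk=9  ker:df,dl,dm,do,dp,dr,dt,dy,fl,fm,fo,ft,fy,lm,lo,lp,lr,lt,ly,mo,mp,mr,mt,my,op,or,ot,oy,pr,pt,py,rt,ry,ty
∂2: piv[adf,afo,afy,alp,amo,amr,amt,amy,aot,aoy,aty,dfl,dfm,dft,dlm,dlp,dlr,dlt,dly,dmo,dmp,dmt,dop,dpr,dpt,dpy,dry,lmo,lmr,mrt] rk=30  ker:flm,flt,fmt,foy,lmt,lot,lpt,lry,mop,mot,moy,mpr,mpt,mty,oty,prt,pry
∂3: piv[afoy,amot,amoy,amty,aoty,dflt,dlmt,dlpt,dlry,dmop,dmpt,dpry,flmt,lmot] rk=14  ker:moty
∂1c = 0
c vs im∂2: residual ≠ 0 ⇒ not boundary

cycle:yes boundary:no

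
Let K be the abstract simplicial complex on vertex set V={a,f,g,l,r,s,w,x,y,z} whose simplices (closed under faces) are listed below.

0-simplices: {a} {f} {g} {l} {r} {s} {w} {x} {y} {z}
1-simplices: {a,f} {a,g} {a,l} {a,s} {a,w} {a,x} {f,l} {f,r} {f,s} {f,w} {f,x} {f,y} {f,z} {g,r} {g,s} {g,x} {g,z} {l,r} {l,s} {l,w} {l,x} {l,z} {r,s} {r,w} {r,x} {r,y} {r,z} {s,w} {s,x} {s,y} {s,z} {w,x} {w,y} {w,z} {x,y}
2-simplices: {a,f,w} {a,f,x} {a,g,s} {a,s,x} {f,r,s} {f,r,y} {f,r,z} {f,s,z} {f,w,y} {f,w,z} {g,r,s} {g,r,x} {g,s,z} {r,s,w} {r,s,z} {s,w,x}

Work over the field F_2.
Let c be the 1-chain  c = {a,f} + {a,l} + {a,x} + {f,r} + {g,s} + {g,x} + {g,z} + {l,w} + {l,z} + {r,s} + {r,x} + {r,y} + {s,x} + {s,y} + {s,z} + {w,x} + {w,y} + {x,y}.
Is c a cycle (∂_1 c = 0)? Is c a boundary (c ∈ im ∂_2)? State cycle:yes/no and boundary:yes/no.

cycle:no boundary:no

n_0=10 n_1=35 n_2=16  [Z2]
∂1: piv[af,ag,al,as,aw,ax,fr,fy,fz] rk=9  ker:fl,fs,fw,fx,gr,gs,gx,gz,lr,ls,lw,lx,lz,rs,rw,rx,ry,rz,sw,sx,sy,sz,wx,wy,wz,xy
∂2: piv[afw,afx,ags,asx,frs,fry,frz,fsz,fwy,fwz,grs,grx,gsz,rsw,swx] rk=15  ker:rsz
∂1c = {a} + {g} + {l} + {s} + {w} + {z}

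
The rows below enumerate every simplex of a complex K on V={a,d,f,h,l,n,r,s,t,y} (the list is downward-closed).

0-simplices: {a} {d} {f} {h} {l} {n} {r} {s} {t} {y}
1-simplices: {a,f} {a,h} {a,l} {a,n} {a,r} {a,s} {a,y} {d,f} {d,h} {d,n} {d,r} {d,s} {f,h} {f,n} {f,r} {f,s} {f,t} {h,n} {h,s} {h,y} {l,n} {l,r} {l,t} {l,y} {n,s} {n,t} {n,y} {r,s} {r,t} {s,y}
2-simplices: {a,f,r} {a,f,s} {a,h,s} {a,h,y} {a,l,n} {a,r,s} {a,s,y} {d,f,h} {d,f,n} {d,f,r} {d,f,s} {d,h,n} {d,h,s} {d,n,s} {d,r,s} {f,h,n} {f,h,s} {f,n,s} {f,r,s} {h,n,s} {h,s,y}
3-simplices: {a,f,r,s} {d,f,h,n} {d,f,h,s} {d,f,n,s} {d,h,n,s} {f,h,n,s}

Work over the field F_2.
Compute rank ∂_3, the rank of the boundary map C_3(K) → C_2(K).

rank∂_3=5

n_0=10 n_1=30 n_2=21 n_3=6  [Z2]
∂1: piv[af,ah,al,an,ar,as,ay,df,ft] rk=9  ker:dh,dn,dr,ds,fh,fn,fr,fs,hn,hs,hy,ln,lr,lt,ly,ns,nt,ny,rs,rt,sy
∂2: piv[afr,afs,ahs,ahy,aln,ars,asy,dfh,dfn,dfr,dfs,dhn,dhs,dns] rk=14  ker:drs,fhn,fhs,fns,frs,hns,hsy
∂3: piv[afrs,dfhn,dfhs,dfns,dhns] rk=5  ker:fhns
rk∂_3=5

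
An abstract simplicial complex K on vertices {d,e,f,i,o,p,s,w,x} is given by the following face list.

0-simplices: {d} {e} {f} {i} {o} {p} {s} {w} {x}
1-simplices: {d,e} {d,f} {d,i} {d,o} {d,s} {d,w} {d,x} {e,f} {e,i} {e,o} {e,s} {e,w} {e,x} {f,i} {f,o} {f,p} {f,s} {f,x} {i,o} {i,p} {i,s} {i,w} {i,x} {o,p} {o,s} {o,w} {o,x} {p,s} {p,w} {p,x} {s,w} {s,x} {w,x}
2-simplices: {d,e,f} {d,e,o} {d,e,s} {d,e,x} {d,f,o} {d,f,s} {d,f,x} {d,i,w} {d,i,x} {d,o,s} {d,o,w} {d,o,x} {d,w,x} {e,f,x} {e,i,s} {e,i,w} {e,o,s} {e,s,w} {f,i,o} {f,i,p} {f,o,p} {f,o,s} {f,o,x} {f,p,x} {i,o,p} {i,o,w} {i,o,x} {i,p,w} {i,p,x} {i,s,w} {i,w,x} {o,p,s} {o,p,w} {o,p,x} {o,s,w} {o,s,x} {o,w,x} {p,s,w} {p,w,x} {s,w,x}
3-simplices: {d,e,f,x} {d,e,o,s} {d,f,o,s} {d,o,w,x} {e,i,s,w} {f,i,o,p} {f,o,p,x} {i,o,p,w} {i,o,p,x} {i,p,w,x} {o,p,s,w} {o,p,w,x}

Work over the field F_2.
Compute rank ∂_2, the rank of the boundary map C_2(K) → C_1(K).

rank∂_2=25

n_0=9 n_1=33 n_2=40 n_3=12  [Z2]
∂1: piv[de,df,di,do,ds,dw,dx,fp] rk=8  ker:ef,ei,eo,es,ew,ex,fi,fo,fs,fx,io,ip,is,iw,ix,op,os,ow,ox,ps,pw,px,sw,sx,wx
∂2: piv[def,deo,des,dex,dfo,dfs,dfx,diw,dix,dos,dow,dox,dwx,eis,eiw,esw,fio,fip,fop,fpx,iow,ipw,ops,osw,osx] rk=25  ker:efx,eos,fos,fox,iop,iox,ipx,isw,iwx,opw,opx,owx,psw,pwx,swx
∂3: piv[defx,deos,dfos,dowx,eisw,fiop,fopx,iopw,iopx,ipwx,opsw,opwx] rk=12
rk∂_2=25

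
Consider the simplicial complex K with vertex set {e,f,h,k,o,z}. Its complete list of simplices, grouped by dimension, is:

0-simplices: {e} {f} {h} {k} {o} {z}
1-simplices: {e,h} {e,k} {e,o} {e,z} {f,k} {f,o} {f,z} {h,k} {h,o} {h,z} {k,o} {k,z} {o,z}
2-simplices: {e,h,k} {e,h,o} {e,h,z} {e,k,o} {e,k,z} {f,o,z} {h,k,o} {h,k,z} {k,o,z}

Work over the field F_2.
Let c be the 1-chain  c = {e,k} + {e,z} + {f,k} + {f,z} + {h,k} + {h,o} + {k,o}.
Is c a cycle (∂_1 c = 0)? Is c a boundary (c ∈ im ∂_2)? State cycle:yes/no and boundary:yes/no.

cycle:yes boundary:no

n_0=6 n_1=13 n_2=9  [Z2]
∂1: piv[eh,ek,eo,ez,fk] rk=5  ker:fo,fz,hk,ho,hz,ko,kz,oz
∂2: piv[ehk,eho,ehz,eko,ekz,foz,koz] rk=7  ker:hko,hkz
∂1c = 0
c vs im∂2: residual ≠ 0 ⇒ not boundary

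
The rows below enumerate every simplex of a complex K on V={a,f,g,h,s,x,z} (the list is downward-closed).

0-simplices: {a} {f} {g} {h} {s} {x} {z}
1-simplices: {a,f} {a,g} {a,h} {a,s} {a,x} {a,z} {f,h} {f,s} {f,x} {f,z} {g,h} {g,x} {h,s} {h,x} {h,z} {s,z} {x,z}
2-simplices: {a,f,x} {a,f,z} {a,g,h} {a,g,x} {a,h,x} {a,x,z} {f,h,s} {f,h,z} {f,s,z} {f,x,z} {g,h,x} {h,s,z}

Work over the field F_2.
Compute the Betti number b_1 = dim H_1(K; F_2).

b_1=2

n_0=7 n_1=17 n_2=12  [Z2]
∂1: piv[af,ag,ah,as,ax,az] rk=6  ker:fh,fs,fx,fz,gh,gx,hs,hx,hz,sz,xz
∂2: piv[afx,afz,agh,agx,ahx,axz,fhs,fhz,fsz] rk=9  ker:fxz,ghx,hsz
b_1=(17−6)−9=2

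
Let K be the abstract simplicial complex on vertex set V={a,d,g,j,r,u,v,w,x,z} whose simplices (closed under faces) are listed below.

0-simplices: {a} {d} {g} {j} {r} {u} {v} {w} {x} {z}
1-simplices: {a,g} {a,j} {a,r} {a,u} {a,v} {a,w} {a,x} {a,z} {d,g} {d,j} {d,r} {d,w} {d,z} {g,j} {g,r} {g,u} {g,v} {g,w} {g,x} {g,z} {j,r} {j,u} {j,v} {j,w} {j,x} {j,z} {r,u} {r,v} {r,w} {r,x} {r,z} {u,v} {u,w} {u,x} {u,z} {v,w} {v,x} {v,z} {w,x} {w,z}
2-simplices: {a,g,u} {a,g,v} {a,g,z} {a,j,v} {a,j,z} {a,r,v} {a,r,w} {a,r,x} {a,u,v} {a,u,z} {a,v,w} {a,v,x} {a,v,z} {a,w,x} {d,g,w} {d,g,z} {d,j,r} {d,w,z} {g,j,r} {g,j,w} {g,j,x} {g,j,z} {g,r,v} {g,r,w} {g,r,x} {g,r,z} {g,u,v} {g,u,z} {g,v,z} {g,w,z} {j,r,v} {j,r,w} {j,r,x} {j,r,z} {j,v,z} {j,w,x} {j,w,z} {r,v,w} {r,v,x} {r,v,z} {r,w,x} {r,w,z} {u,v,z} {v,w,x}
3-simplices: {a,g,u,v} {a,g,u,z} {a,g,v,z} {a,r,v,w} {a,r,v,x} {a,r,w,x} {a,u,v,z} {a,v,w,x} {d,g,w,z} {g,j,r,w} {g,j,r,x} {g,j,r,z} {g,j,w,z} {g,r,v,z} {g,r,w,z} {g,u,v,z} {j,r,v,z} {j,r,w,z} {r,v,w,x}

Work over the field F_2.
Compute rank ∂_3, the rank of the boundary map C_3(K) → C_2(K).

rank∂_3=16

n_0=10 n_1=40 n_2=44 n_3=19  [Z2]
∂1: piv[ag,aj,ar,au,av,aw,ax,az,dg] rk=9  ker:dj,dr,dw,dz,gj,gr,gu,gv,gw,gx,gz,jr,ju,jv,jw,jx,jz,ru,rv,rw,rx,rz,uv,uw,ux,uz,vw,vx,vz,wx,wz
∂2: piv[agu,agv,agz,ajv,ajz,arv,arw,arx,auv,auz,avw,avx,avz,awx,dgw,dgz,djr,dwz,gjr,gjw,gjx,gjz,grv,grw,grx,grz] rk=26  ker:guv,guz,gvz,gwz,jrv,jrw,jrx,jrz,jvz,jwx,jwz,rvw,rvx,rvz,rwx,rwz,uvz,vwx
∂3: piv[aguv,aguz,agvz,arvw,arvx,arwx,auvz,avwx,dgwz,gjrw,gjrx,gjrz,gjwz,grvz,grwz,jrvz] rk=16  ker:guvz,jrwz,rvwx
rk∂_3=16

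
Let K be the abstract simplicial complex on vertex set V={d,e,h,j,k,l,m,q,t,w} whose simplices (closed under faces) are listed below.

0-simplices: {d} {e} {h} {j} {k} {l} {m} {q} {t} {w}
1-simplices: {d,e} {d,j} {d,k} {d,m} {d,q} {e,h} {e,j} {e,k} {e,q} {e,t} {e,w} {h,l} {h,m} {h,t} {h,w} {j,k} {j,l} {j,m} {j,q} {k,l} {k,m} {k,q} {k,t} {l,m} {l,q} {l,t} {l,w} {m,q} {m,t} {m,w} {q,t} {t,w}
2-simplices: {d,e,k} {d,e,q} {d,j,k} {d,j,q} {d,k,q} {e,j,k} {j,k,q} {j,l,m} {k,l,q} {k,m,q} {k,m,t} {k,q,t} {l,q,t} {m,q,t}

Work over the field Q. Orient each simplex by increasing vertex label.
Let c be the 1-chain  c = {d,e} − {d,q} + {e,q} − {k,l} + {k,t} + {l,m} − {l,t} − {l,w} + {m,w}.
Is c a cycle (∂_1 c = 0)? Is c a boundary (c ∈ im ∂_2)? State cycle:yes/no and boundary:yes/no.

n_0=10 n_1=32 n_2=14  [Q]
∂1: piv[de,dj,dk,dm,dq,eh,et,ew,hl] rk=9  ker:ej,ek,eq,hm,ht,hw,jk,jl,jm,jq,kl,km,kq,kt,lm,lq,lt,lw,mq,mt,mw,qt,tw
∂2: piv[dek,deq,djk,djq,dkq,ejk,jlm,klq,kmq,kmt,kqt,lqt] rk=12  ker:jkq,mqt
∂1c = 0
c vs im∂2: residual ≠ 0 ⇒ not boundary

cycle:yes boundary:no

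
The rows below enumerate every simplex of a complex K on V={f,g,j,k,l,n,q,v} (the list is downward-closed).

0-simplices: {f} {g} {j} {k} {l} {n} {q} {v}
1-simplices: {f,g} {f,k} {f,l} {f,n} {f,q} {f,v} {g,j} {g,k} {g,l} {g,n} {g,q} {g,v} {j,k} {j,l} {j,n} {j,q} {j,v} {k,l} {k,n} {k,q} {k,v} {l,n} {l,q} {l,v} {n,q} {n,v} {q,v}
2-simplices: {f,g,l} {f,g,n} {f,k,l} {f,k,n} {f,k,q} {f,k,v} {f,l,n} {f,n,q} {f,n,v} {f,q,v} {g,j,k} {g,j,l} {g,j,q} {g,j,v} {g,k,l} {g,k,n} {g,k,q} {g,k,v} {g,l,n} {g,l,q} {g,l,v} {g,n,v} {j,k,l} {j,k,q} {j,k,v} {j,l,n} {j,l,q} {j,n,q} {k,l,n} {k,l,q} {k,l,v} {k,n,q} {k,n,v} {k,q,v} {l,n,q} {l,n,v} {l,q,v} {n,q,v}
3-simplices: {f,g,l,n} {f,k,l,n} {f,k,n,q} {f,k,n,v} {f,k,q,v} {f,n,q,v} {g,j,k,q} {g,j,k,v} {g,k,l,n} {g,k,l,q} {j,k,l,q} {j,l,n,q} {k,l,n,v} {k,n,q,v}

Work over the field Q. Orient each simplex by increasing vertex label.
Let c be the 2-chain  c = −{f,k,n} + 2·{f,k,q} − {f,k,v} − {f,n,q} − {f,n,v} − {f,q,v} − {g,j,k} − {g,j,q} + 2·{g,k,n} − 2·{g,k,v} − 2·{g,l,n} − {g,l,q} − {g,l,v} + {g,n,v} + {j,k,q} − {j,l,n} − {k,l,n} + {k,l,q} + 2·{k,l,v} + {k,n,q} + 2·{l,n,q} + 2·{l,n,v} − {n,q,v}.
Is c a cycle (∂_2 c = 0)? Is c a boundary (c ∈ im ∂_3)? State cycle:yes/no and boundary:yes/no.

n_0=8 n_1=27 n_2=38 n_3=14  [Q]
∂1: piv[fg,fk,fl,fn,fq,fv,gj] rk=7  ker:gk,gl,gn,gq,gv,jk,jl,jn,jq,jv,kl,kn,kq,kv,ln,lq,lv,nq,nv,qv
∂2: piv[fgl,fgn,fkl,fkn,fkq,fkv,fln,fnq,fnv,fqv,gjk,gjl,gjq,gjv,gkl,gkq,gkv,glq,glv,jln] rk=20  ker:gkn,gln,gnv,jkl,jkq,jkv,jlq,jnq,kln,klq,klv,knq,knv,kqv,lnq,lnv,lqv,nqv
∂3: piv[fgln,fkln,fknq,fknv,fkqv,fnqv,gjkq,gjkv,gkln,gklq,jklq,jlnq,klnv] rk=13  ker:knqv
∂2c = −{f,n} − 2·{f,q} + 3·{f,v} − 2·{g,j} + {g,k} − 4·{g,l} + {g,n} + 2·{g,q} + 2·{g,v} − {j,l} + {j,n} − 2·{j,q} + 2·{k,l} + 3·{k,n} + {k,q} − 5·{k,v} − 2·{l,q} − {l,v} + {n,q} + 3·{n,v} − 2·{q,v}

cycle:no boundary:no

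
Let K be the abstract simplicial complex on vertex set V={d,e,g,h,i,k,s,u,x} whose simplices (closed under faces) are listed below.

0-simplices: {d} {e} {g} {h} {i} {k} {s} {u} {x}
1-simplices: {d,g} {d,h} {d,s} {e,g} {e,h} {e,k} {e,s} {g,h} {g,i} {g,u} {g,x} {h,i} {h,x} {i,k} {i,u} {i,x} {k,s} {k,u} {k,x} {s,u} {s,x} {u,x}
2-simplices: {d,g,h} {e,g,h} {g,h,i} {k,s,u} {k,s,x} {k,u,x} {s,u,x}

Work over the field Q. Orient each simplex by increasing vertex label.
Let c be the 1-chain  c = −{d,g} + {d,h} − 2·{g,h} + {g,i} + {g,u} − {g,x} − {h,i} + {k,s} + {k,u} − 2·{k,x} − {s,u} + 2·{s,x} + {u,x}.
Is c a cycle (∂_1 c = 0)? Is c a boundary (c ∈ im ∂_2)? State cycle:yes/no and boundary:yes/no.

n_0=9 n_1=22 n_2=7  [Q]
∂1: piv[dg,dh,ds,eg,ek,gi,gu,gx] rk=8  ker:eh,es,gh,hi,hx,ik,iu,ix,ks,ku,kx,su,sx,ux
∂2: piv[dgh,egh,ghi,ksu,ksx,kux] rk=6  ker:sux
∂1c = 0
c vs im∂2: residual ≠ 0 ⇒ not boundary

cycle:yes boundary:no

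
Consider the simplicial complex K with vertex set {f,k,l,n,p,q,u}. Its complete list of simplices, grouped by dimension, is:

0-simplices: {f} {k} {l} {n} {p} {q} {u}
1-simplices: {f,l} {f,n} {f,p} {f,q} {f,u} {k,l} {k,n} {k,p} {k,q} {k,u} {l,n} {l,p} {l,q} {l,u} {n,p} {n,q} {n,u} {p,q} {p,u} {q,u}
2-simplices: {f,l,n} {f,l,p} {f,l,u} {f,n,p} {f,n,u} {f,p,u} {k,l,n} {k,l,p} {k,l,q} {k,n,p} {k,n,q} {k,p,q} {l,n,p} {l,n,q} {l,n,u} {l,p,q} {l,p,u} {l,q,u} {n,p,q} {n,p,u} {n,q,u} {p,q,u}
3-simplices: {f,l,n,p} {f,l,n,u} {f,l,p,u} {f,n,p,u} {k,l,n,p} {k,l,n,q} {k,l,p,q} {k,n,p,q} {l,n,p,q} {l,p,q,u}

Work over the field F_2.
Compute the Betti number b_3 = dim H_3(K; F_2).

b_3=1

n_0=7 n_1=20 n_2=22 n_3=10  [Z2]
∂1: piv[fl,fn,fp,fq,fu,kl] rk=6  ker:kn,kp,kq,ku,ln,lp,lq,lu,np,nq,nu,pq,pu,qu
∂2: piv[fln,flp,flu,fnp,fnu,fpu,kln,klp,klq,knq,kpq,lqu] rk=12  ker:knp,lnp,lnq,lnu,lpq,lpu,npq,npu,nqu,pqu
∂3: piv[flnp,flnu,flpu,fnpu,klnp,klnq,klpq,knpq,lpqu] rk=9  ker:lnpq
b_3=(10−9)−0=1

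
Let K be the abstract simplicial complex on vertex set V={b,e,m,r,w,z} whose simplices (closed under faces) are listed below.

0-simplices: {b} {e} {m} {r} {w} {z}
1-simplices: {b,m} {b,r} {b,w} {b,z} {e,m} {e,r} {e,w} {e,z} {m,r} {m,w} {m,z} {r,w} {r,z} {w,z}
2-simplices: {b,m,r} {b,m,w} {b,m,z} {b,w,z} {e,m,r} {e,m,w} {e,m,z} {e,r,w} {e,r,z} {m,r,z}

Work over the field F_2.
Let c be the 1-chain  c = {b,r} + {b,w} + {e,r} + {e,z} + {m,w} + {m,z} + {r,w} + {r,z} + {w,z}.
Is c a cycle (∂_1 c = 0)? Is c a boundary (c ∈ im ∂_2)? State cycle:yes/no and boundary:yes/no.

n_0=6 n_1=14 n_2=10  [Z2]
∂1: piv[bm,br,bw,bz,em] rk=5  ker:er,ew,ez,mr,mw,mz,rw,rz,wz
∂2: piv[bmr,bmw,bmz,bwz,emr,emw,emz,erw,erz] rk=9  ker:mrz
∂1c = 0
c vs im∂2: reduces to 0 ⇒ boundary

cycle:yes boundary:yes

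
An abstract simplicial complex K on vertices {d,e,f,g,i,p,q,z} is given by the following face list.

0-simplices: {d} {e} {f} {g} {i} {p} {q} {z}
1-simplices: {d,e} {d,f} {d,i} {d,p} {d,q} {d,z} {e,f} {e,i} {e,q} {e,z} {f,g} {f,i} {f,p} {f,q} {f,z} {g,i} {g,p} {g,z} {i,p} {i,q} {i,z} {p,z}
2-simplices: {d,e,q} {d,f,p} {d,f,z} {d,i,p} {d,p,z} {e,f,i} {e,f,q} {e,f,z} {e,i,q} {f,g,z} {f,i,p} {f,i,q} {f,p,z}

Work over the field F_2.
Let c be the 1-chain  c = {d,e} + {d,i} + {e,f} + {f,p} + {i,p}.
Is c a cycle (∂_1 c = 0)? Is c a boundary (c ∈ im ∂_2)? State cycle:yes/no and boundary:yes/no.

cycle:yes boundary:no

n_0=8 n_1=22 n_2=13  [Z2]
∂1: piv[de,df,di,dp,dq,dz,fg] rk=7  ker:ef,ei,eq,ez,fi,fp,fq,fz,gi,gp,gz,ip,iq,iz,pz
∂2: piv[deq,dfp,dfz,dip,dpz,efi,efq,efz,eiq,fgz,fip] rk=11  ker:fiq,fpz
∂1c = 0
c vs im∂2: residual ≠ 0 ⇒ not boundary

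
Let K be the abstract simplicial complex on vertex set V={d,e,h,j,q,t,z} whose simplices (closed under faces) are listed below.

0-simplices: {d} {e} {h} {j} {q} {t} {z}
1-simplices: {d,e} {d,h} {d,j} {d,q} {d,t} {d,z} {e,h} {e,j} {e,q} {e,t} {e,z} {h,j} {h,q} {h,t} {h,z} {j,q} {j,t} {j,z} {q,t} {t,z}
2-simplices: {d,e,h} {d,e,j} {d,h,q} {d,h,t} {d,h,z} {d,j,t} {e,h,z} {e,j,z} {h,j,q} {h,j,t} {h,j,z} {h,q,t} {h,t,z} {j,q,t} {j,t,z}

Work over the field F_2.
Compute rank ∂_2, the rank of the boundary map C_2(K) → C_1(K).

n_0=7 n_1=20 n_2=15  [Z2]
∂1: piv[de,dh,dj,dq,dt,dz] rk=6  ker:eh,ej,eq,et,ez,hj,hq,ht,hz,jq,jt,jz,qt,tz
∂2: piv[deh,dej,dhq,dht,dhz,djt,ehz,ejz,hjq,hjt,hqt,htz] rk=12  ker:hjz,jqt,jtz
rk∂_2=12

rank∂_2=12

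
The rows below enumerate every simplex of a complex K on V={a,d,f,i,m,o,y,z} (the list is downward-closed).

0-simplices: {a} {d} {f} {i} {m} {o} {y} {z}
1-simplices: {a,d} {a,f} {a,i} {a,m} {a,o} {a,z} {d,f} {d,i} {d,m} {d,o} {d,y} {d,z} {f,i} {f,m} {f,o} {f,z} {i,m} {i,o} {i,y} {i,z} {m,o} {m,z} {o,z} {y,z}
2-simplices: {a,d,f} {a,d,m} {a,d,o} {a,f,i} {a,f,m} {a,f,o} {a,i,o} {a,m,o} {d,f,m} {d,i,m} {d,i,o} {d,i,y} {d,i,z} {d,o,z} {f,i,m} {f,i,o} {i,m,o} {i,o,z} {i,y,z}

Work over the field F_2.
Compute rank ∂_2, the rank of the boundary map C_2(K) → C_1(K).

n_0=8 n_1=24 n_2=19  [Z2]
∂1: piv[ad,af,ai,am,ao,az,dy] rk=7  ker:df,di,dm,do,dz,fi,fm,fo,fz,im,io,iy,iz,mo,mz,oz,yz
∂2: piv[adf,adm,ado,afi,afm,afo,aio,amo,dim,dio,diy,diz,doz,iyz] rk=14  ker:dfm,fim,fio,imo,ioz
rk∂_2=14

rank∂_2=14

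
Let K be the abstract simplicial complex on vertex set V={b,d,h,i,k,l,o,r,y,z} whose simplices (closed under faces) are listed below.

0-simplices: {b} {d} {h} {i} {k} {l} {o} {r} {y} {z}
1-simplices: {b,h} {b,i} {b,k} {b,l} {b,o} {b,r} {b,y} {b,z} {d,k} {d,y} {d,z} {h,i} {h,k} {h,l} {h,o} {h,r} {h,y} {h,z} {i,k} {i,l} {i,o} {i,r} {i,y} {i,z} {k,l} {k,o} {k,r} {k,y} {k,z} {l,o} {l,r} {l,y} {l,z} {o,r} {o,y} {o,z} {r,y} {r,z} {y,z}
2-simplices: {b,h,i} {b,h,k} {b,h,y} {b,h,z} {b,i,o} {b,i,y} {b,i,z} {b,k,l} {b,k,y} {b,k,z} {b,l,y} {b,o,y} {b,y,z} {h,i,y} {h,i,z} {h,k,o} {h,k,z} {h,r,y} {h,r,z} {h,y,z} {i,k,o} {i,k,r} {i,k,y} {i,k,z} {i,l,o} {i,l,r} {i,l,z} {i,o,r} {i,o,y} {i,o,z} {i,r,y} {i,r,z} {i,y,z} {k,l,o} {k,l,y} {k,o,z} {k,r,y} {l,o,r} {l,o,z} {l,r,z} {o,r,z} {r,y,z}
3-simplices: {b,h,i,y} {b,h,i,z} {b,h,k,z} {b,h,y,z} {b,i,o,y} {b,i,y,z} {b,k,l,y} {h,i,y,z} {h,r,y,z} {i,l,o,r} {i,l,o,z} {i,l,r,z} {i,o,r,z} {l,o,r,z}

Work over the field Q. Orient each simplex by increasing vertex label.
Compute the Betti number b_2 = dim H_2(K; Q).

b_2=4

n_0=10 n_1=39 n_2=42 n_3=14  [Q]
∂1: piv[bh,bi,bk,bl,bo,br,by,bz,dk] rk=9  ker:dy,dz,hi,hk,hl,ho,hr,hy,hz,ik,il,io,ir,iy,iz,kl,ko,kr,ky,kz,lo,lr,ly,lz,or,oy,oz,ry,rz,yz
∂2: piv[bhi,bhk,bhy,bhz,bio,biy,biz,bkl,bky,bkz,bly,boy,byz,hko,hry,hrz,iko,ikr,iky,ilo,ilr,ilz,ior,ioz,iry,klo] rk=26  ker:hiy,hiz,hkz,hyz,ikz,ioy,irz,iyz,kly,koz,kry,lor,loz,lrz,orz,ryz
∂3: piv[bhiy,bhiz,bhkz,bhyz,bioy,biyz,bkly,hryz,ilor,iloz,ilrz,iorz] rk=12  ker:hiyz,lorz
b_2=(42−26)−12=4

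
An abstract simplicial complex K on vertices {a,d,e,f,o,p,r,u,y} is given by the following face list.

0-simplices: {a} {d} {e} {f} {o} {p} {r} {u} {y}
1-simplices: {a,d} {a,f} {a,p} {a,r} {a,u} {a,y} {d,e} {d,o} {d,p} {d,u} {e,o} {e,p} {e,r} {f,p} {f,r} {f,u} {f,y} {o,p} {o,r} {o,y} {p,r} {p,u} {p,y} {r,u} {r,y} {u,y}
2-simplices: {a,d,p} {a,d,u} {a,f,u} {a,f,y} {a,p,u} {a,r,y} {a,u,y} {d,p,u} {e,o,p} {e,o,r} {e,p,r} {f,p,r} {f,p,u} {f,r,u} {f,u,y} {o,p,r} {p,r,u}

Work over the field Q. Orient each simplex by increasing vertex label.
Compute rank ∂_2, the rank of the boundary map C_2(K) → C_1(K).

rank∂_2=13

n_0=9 n_1=26 n_2=17  [Q]
∂1: piv[ad,af,ap,ar,au,ay,de,do] rk=8  ker:dp,du,eo,ep,er,fp,fr,fu,fy,op,or,oy,pr,pu,py,ru,ry,uy
∂2: piv[adp,adu,afu,afy,apu,ary,auy,eop,eor,epr,fpr,fpu,fru] rk=13  ker:dpu,fuy,opr,pru
rk∂_2=13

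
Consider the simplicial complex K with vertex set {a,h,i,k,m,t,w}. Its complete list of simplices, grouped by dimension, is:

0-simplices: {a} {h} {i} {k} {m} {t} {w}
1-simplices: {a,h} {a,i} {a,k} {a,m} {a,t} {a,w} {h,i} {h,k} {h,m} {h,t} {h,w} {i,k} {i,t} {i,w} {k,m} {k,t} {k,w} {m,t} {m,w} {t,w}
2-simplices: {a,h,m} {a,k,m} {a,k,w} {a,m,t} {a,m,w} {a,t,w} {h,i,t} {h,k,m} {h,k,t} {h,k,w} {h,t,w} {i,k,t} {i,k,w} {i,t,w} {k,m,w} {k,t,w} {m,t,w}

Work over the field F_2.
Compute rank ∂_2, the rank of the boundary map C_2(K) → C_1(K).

rank∂_2=13

n_0=7 n_1=20 n_2=17  [Z2]
∂1: piv[ah,ai,ak,am,at,aw] rk=6  ker:hi,hk,hm,ht,hw,ik,it,iw,km,kt,kw,mt,mw,tw
∂2: piv[ahm,akm,akw,amt,amw,atw,hit,hkm,hkt,hkw,htw,ikt,ikw] rk=13  ker:itw,kmw,ktw,mtw
rk∂_2=13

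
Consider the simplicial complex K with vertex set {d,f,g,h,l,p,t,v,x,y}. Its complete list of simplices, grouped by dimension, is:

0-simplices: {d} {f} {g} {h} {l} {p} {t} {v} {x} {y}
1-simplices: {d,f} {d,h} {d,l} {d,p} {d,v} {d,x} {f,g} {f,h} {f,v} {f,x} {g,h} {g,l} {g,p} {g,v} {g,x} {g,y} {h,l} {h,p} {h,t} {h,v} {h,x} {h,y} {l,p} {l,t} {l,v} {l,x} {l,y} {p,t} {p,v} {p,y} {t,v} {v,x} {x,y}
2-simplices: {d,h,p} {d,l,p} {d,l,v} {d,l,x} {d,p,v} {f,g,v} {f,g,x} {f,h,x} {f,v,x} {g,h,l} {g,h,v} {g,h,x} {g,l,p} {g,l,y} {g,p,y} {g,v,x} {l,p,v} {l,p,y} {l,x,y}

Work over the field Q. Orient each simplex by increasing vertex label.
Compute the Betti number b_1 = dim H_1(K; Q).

n_0=10 n_1=33 n_2=19  [Q]
∂1: piv[df,dh,dl,dp,dv,dx,fg,gy,ht] rk=9  ker:fh,fv,fx,gh,gl,gp,gv,gx,hl,hp,hv,hx,hy,lp,lt,lv,lx,ly,pt,pv,py,tv,vx,xy
∂2: piv[dhp,dlp,dlv,dlx,dpv,fgv,fgx,fhx,fvx,ghl,ghv,ghx,glp,gly,gpy,lxy] rk=16  ker:gvx,lpv,lpy
b_1=(33−9)−16=8

b_1=8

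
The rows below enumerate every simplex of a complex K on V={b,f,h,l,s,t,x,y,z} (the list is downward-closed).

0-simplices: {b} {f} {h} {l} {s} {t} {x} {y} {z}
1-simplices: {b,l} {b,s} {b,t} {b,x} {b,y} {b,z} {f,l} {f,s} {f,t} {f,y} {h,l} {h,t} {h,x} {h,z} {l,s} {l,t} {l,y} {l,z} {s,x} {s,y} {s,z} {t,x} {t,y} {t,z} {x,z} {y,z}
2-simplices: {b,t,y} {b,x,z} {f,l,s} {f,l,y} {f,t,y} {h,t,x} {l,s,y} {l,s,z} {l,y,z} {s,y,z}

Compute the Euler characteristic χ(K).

χ(K)=-7

n_0=9 n_1=26 n_2=10
χ=+9−26+10=-7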